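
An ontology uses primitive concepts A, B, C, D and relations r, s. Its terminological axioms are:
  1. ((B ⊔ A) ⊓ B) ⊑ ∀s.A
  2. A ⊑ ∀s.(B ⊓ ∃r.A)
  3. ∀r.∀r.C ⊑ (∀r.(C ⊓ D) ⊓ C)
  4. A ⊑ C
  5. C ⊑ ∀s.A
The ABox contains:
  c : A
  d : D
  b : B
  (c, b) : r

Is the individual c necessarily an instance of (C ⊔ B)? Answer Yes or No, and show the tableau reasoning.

Yes

1. c : (C ⊔ B)?  L(c) = {A} ∪ {(¬C ⊓ ¬B)}
   clash {C, ¬C} at c — c ∈ (C ⊔ B)
2. Hence c : (C ⊔ B): entailed.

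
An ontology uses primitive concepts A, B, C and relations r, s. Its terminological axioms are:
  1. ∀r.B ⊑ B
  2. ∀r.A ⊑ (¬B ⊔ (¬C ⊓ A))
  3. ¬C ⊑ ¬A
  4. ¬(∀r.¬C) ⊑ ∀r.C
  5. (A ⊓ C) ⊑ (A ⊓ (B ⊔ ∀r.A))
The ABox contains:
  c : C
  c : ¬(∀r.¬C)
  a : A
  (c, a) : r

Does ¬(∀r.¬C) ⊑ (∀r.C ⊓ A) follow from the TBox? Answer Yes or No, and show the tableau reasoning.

1. ¬(∀r.¬C) ⊑ (∀r.C ⊓ A)  ⇔  (∃r.C ⊓ (∃r.¬C ⊔ ¬A)) unsat w.r.t. T
   apply at x₀: ¬(∀r.¬C)⊑∀r.C
   open: L(x₀) ⊇ {C, ¬A, ∀r.C, ∃r.C, ∃r.¬A, …} (+ ∃-successors)
2. Hence ¬(∀r.¬C) ⊑ (∀r.C ⊓ A): not entailed.

No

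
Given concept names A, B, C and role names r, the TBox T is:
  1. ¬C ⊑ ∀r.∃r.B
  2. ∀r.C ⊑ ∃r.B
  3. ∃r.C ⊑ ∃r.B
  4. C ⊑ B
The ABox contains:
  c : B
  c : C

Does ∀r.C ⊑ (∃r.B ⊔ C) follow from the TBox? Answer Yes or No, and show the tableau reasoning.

1. ∀r.C ⊑ (∃r.B ⊔ C)  ⇔  (∀r.C ⊓ (∀r.¬B ⊓ ¬C)) unsat w.r.t. T
   all branches close; clash {B, ¬B} at an ∃-successor
2. Hence ∀r.C ⊑ (∃r.B ⊔ C): entailed.

Yes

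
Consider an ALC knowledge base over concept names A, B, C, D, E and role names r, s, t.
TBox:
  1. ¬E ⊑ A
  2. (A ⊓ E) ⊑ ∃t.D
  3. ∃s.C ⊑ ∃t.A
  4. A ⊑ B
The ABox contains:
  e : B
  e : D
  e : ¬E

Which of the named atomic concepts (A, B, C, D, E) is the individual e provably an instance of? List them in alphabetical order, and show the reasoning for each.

1. e : A?  L(e) = {B, D, ¬E} ∪ {¬A}
   clash {A, ¬A} at e — e ∈ A
2. e : B?  L(e) = {B, D, ¬E} ∪ {¬B}
   clash {B, ¬B} at e — e ∈ B
3. e : C?  L(e) = {B, D, ¬E} ∪ {¬C}
   apply at e: ¬E⊑A
   open: L(e) ⊇ {A, B, D, ¬C, ¬E, …} — e ∉ C possible
4. e : D?  L(e) = {B, D, ¬E} ∪ {¬D}
   clash {D, ¬D} at e — e ∈ D
5. e : E?  L(e) = {B, D, ¬E} ∪ {¬E}
   apply at e: ¬E⊑A
   open: L(e) ⊇ {A, B, D, ¬E, ∀s.¬C} — e ∉ E possible
6. Entailed for e: {A, B, D}

{A, B, D}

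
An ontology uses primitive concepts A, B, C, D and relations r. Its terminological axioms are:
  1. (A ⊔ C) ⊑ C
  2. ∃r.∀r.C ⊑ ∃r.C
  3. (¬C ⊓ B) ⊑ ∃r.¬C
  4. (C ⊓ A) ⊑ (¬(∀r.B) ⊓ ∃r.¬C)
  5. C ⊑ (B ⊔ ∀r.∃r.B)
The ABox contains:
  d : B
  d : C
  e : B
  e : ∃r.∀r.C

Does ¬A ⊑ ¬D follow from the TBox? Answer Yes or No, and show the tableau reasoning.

1. ¬A ⊑ ¬D  ⇔  (¬A ⊓ D) unsat w.r.t. T
   open: L(x₀) ⊇ {B, C, D, ¬A, ∀r.∃r.¬C}
2. Hence ¬A ⊑ ¬D: not entailed.

No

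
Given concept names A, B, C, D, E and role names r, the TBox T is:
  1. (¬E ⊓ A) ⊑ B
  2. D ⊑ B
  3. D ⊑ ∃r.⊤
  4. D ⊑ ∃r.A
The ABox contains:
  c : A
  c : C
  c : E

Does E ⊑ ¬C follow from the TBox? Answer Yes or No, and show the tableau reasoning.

1. E ⊑ ¬C  ⇔  (E ⊓ C) unsat w.r.t. T
   open: L(x₀) ⊇ {C, E, ¬D}
2. Hence E ⊑ ¬C: not entailed.

No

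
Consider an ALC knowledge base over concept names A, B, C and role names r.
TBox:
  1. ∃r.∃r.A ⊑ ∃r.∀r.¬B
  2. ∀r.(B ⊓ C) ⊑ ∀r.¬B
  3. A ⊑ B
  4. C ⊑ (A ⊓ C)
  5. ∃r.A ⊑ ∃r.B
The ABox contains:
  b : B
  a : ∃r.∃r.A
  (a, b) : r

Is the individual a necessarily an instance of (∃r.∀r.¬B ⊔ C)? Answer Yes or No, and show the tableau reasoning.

Yes

1. a : (∃r.∀r.¬B ⊔ C)?  L(a) = {∃r.∃r.A} ∪ {(∀r.∃r.B ⊓ ¬C)}
   clash {B, ¬B} at b — a ∈ (∃r.∀r.¬B ⊔ C)
2. Hence a : (∃r.∀r.¬B ⊔ C): entailed.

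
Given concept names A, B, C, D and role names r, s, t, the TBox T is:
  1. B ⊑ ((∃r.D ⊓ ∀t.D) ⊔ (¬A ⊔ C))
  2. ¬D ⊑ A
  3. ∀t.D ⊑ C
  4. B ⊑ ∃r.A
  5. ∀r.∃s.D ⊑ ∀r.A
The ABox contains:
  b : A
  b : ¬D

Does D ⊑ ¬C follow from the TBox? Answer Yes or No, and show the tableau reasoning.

No

1. D ⊑ ¬C  ⇔  (D ⊓ C) unsat w.r.t. T
   open: L(x₀) ⊇ {C, D, ¬B, ∃r.∀s.¬D} (+ ∃-successors)
2. Hence D ⊑ ¬C: not entailed.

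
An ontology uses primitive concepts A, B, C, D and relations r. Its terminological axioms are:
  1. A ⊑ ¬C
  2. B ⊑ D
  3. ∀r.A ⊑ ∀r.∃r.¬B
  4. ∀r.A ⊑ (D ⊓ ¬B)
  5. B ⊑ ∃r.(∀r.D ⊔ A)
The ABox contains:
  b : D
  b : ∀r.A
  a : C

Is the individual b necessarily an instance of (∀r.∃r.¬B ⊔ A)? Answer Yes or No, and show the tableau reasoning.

Yes

1. b : (∀r.∃r.¬B ⊔ A)?  L(b) = {D, ∀r.A} ∪ {(∃r.∀r.B ⊓ ¬A)}
   clash {B, ¬B} at an ∃-successor — b ∈ (∀r.∃r.¬B ⊔ A)
2. Hence b : (∀r.∃r.¬B ⊔ A): entailed.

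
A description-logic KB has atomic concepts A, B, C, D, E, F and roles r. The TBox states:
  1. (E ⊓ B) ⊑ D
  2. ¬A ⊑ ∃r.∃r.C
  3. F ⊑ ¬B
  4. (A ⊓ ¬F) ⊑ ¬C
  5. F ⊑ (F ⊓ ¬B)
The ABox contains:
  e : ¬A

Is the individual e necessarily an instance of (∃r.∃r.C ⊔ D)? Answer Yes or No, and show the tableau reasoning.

Yes

1. e : (∃r.∃r.C ⊔ D)?  L(e) = {¬A} ∪ {(∀r.∀r.¬C ⊓ ¬D)}
   clash {D, ¬D} at e — e ∈ (∃r.∃r.C ⊔ D)
2. Hence e : (∃r.∃r.C ⊔ D): entailed.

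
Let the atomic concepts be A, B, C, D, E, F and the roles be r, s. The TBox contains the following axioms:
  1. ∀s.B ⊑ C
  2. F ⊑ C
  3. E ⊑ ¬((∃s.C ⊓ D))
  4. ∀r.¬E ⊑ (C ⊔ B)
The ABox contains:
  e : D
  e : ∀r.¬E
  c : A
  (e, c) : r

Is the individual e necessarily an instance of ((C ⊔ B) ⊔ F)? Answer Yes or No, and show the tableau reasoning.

Yes

1. e : ((C ⊔ B) ⊔ F)?  L(e) = {D, ∀r.¬E} ∪ {((¬C ⊓ ¬B) ⊓ ¬F)}
   clash {B, ¬B} at e — e ∈ ((C ⊔ B) ⊔ F)
2. Hence e : ((C ⊔ B) ⊔ F): entailed.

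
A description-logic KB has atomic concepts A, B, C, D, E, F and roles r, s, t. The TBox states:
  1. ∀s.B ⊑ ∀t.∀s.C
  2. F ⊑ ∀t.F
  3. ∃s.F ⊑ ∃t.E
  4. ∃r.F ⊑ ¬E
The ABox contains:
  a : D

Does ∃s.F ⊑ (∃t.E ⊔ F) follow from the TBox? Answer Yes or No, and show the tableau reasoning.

1. ∃s.F ⊑ (∃t.E ⊔ F)  ⇔  (∃s.F ⊓ (∀t.¬E ⊓ ¬F)) unsat w.r.t. T
   all branches close; clash {E, ¬E} at an ∃-successor
2. Hence ∃s.F ⊑ (∃t.E ⊔ F): entailed.

Yes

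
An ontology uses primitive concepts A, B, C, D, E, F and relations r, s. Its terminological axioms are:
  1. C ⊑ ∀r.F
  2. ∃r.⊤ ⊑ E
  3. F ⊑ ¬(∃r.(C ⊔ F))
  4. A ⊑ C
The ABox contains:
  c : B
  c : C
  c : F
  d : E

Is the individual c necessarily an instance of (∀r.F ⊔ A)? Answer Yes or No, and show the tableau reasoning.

1. c : (∀r.F ⊔ A)?  L(c) = {B, C, F} ∪ {(∃r.¬F ⊓ ¬A)}
   clash {F, ¬F} at an ∃-successor — c ∈ (∀r.F ⊔ A)
2. Hence c : (∀r.F ⊔ A): entailed.

Yes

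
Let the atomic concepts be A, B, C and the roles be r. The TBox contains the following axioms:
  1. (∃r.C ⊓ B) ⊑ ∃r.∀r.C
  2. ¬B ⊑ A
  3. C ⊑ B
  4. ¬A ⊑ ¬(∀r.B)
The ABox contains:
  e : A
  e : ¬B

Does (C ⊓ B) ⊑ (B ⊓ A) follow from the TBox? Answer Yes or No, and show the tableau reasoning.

1. (C ⊓ B) ⊑ (B ⊓ A)  ⇔  ((C ⊓ B) ⊓ (¬B ⊔ ¬A)) unsat w.r.t. T
   open: L(x₀) ⊇ {B, C, ¬A, ∀r.¬C, ∃r.¬B} (+ ∃-successors)
2. Hence (C ⊓ B) ⊑ (B ⊓ A): not entailed.

No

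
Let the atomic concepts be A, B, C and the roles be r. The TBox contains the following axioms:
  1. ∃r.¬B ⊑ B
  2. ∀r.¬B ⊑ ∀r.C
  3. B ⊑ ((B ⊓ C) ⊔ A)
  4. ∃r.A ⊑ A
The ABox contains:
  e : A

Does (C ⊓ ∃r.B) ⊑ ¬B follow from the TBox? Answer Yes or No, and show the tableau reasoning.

1. (C ⊓ ∃r.B) ⊑ ¬B  ⇔  ((C ⊓ ∃r.B) ⊓ B) unsat w.r.t. T
   apply at x₀: B⊑((B ⊓ C) ⊔ A)
   open: L(x₀) ⊇ {B, C, ∀r.¬A, ∃r.B} (+ ∃-successors)
2. Hence (C ⊓ ∃r.B) ⊑ ¬B: not entailed.

No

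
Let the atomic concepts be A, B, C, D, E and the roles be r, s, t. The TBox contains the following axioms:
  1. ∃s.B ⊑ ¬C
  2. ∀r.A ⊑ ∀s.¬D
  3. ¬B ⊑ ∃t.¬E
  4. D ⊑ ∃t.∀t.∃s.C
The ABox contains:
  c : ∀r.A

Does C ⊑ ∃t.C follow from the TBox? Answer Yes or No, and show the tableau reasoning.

1. C ⊑ ∃t.C  ⇔  (C ⊓ ∀t.¬C) unsat w.r.t. T
   open: L(x₀) ⊇ {B, C, ¬D, ∀s.¬B, ∀t.¬C, …} (+ ∃-successors)
2. Hence C ⊑ ∃t.C: not entailed.

No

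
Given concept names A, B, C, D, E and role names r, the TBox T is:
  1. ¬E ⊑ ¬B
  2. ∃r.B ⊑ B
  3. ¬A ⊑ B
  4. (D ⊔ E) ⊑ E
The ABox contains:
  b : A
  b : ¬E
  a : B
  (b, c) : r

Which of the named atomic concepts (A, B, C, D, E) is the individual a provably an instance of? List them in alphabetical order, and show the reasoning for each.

1. a : A?  L(a) = {B} ∪ {¬A}
   open: L(a) ⊇ {B, E, ¬A} — a ∉ A possible
2. a : B?  L(a) = {B} ∪ {¬B}
   clash {B, ¬B} at a — a ∈ B
3. a : C?  L(a) = {B} ∪ {¬C}
   open: L(a) ⊇ {B, E, ¬C} — a ∉ C possible
4. a : D?  L(a) = {B} ∪ {¬D}
   open: L(a) ⊇ {B, E, ¬D} — a ∉ D possible
5. a : E?  L(a) = {B} ∪ {¬E}
   clash {B, ¬B} at a — a ∈ E
6. Entailed for a: {B, E}

{B, E}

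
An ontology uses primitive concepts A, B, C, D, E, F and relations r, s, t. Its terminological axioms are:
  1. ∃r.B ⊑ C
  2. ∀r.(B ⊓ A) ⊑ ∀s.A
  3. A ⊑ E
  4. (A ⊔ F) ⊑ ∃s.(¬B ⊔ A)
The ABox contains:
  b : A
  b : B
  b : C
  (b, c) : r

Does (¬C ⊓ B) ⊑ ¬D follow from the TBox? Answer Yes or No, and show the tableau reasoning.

1. (¬C ⊓ B) ⊑ ¬D  ⇔  ((¬C ⊓ B) ⊓ D) unsat w.r.t. T
   open: L(x₀) ⊇ {B, D, ¬A, ¬C, ¬F, …} (+ ∃-successors)
2. Hence (¬C ⊓ B) ⊑ ¬D: not entailed.

No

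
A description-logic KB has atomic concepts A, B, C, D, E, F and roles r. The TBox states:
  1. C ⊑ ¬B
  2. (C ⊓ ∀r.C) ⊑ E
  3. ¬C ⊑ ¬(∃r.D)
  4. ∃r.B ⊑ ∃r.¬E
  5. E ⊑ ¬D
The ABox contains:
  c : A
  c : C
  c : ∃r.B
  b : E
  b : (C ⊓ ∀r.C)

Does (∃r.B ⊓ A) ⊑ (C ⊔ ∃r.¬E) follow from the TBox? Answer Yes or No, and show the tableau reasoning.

Yes

1. (∃r.B ⊓ A) ⊑ (C ⊔ ∃r.¬E)  ⇔  ((∃r.B ⊓ A) ⊓ (¬C ⊓ ∀r.E)) unsat w.r.t. T
   all branches close; clash {E, ¬E} at an ∃-successor
2. Hence (∃r.B ⊓ A) ⊑ (C ⊔ ∃r.¬E): entailed.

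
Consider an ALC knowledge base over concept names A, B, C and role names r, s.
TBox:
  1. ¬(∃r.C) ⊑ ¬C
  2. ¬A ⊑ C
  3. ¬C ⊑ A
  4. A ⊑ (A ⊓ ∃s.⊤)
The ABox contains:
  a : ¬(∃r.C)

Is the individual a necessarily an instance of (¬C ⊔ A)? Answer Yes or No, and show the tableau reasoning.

1. a : (¬C ⊔ A)?  L(a) = {¬(∃r.C)} ∪ {(C ⊓ ¬A)}
   clash {C, ¬C} at a — a ∈ (¬C ⊔ A)
2. Hence a : (¬C ⊔ A): entailed.

Yes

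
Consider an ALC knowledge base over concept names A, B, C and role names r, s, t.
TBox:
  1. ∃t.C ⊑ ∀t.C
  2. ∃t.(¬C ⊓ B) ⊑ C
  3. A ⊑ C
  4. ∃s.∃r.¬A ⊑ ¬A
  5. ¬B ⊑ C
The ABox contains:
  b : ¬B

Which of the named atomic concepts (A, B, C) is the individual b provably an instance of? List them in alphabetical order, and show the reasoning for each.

{C}

1. b : A?  L(b) = {¬B} ∪ {¬A}
   apply at b: ¬B⊑C
   open: L(b) ⊇ {C, ¬A, ¬B, ∀t.¬C} — b ∉ A possible
2. b : B?  L(b) = {¬B} ∪ {¬B}
   apply at b: ¬B⊑C
   open: L(b) ⊇ {C, ¬B, ∀s.∀r.A, ∀t.¬C} — b ∉ B possible
3. b : C?  L(b) = {¬B} ∪ {¬C}
   clash {C, ¬C} at b — b ∈ C
4. Entailed for b: {C}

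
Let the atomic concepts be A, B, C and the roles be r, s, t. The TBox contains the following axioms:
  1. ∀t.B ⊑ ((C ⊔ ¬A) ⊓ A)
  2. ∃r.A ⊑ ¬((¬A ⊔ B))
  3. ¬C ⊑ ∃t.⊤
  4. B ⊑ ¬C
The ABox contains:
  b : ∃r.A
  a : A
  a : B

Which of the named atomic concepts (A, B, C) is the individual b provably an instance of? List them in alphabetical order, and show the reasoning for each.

{A}

1. b : A?  L(b) = {∃r.A} ∪ {¬A}
   clash {A, ¬A} at b — b ∈ A
2. b : B?  L(b) = {∃r.A} ∪ {¬B}
   apply at b: ∃r.A⊑¬((¬A ⊔ B))
   open: L(b) ⊇ {A, C, ¬B, ∃r.A, ∃t.¬B} (+ ∃-successors) — b ∉ B possible
3. b : C?  L(b) = {∃r.A} ∪ {¬C}
   apply at b: ∃r.A⊑¬((¬A ⊔ B)); ¬C⊑∃t.⊤
   open: L(b) ⊇ {A, ¬B, ¬C, ∃r.A, ∃t.¬B, …} (+ ∃-successors) — b ∉ C possible
4. Entailed for b: {A}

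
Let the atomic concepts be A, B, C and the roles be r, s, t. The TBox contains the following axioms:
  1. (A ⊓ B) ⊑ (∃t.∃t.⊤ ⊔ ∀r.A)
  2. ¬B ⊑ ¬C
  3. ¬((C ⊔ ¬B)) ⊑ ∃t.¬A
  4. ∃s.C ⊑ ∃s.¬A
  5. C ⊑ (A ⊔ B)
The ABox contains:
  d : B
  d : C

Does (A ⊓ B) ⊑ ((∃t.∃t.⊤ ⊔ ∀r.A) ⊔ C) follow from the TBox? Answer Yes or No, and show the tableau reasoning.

1. (A ⊓ B) ⊑ ((∃t.∃t.⊤ ⊔ ∀r.A) ⊔ C)  ⇔  ((A ⊓ B) ⊓ ((∀t.∀t.⊥ ⊓ ∃r.¬A) ⊓ ¬C)) unsat w.r.t. T
   all branches close; clash {A, ¬A} at an ∃-successor
2. Hence (A ⊓ B) ⊑ ((∃t.∃t.⊤ ⊔ ∀r.A) ⊔ C): entailed.

Yes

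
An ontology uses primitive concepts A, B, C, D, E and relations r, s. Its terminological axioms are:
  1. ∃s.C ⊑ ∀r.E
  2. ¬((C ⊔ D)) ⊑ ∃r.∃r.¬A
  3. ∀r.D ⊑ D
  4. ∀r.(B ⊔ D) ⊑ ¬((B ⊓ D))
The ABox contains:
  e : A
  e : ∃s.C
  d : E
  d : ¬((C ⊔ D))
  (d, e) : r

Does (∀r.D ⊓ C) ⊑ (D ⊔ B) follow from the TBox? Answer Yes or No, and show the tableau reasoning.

Yes

1. (∀r.D ⊓ C) ⊑ (D ⊔ B)  ⇔  ((∀r.D ⊓ C) ⊓ (¬D ⊓ ¬B)) unsat w.r.t. T
   all branches close; clash {D, ¬D} at x₀
2. Hence (∀r.D ⊓ C) ⊑ (D ⊔ B): entailed.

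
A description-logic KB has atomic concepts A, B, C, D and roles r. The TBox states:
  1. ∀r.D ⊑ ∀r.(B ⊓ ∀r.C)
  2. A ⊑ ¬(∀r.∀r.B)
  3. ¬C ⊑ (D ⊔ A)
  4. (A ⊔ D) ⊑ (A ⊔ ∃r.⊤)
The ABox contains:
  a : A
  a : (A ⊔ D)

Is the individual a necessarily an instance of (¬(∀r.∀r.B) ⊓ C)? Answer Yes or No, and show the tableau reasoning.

1. a : (¬(∀r.∀r.B) ⊓ C)?  L(a) = {A, (A ⊔ D)} ∪ {(∀r.∀r.B ⊔ ¬C)}
   apply at a: A⊑¬(∀r.∀r.B); (A ⊔ D)⊑(A ⊔ ∃r.⊤)
   open: L(a) ⊇ {A, ¬C, ∃r.¬D, ∃r.∃r.¬B} (+ ∃-successors) — a ∉ (¬(∀r.∀r.B) ⊓ C) possible
2. Hence a : (¬(∀r.∀r.B) ⊓ C): not entailed.

No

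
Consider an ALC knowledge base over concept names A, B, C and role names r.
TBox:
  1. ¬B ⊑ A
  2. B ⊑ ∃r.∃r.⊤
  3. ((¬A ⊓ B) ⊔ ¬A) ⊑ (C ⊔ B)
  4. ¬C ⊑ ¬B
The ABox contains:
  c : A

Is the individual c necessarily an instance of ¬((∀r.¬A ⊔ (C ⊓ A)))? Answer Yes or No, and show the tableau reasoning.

1. c : ¬((∀r.¬A ⊔ (C ⊓ A)))?  L(c) = {A} ∪ {(∀r.¬A ⊔ (C ⊓ A))}
   open: L(c) ⊇ {A, C, ¬B, ∀r.¬A} — c ∉ ¬((∀r.¬A ⊔ (C ⊓ A))) possible
2. Hence c : ¬((∀r.¬A ⊔ (C ⊓ A))): not entailed.

No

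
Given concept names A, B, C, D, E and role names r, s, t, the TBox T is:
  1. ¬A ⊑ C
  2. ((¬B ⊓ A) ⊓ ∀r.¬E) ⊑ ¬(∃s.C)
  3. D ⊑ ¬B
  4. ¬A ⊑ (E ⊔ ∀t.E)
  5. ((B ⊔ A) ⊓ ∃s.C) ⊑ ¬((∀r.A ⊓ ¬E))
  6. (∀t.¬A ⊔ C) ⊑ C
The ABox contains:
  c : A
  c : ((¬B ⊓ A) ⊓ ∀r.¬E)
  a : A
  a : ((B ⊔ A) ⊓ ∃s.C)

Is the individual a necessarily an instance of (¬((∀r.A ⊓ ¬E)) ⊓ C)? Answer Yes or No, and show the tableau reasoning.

1. a : (¬((∀r.A ⊓ ¬E)) ⊓ C)?  L(a) = {A, ((B ⊔ A) ⊓ ∃s.C)} ∪ {((∀r.A ⊓ ¬E) ⊔ ¬C)}
   apply at a: ((B ⊔ A) ⊓ ∃s.C)⊑¬((∀r.A ⊓ ¬E))
   open: L(a) ⊇ {A, B, ¬C, ¬D, ∃r.¬A, …} (+ ∃-successors) — a ∉ (¬((∀r.A ⊓ ¬E)) ⊓ C) possible
2. Hence a : (¬((∀r.A ⊓ ¬E)) ⊓ C): not entailed.

No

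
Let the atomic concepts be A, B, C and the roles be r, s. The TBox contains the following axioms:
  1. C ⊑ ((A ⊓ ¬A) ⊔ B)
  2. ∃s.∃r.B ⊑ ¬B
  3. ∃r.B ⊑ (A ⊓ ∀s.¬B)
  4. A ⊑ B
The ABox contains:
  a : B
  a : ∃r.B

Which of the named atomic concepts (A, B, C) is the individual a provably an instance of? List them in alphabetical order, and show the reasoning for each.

{A, B}

1. a : A?  L(a) = {B, ∃r.B} ∪ {¬A}
   clash {A, ¬A} at a — a ∈ A
2. a : B?  L(a) = {B, ∃r.B} ∪ {¬B}
   clash {B, ¬B} at a — a ∈ B
3. a : C?  L(a) = {B, ∃r.B} ∪ {¬C}
   apply at a: ∃r.B⊑(A ⊓ ∀s.¬B)
   open: L(a) ⊇ {A, B, ¬C, ∀s.¬B, ∀s.∀r.¬B, …} (+ ∃-successors) — a ∉ C possible
4. Entailed for a: {A, B}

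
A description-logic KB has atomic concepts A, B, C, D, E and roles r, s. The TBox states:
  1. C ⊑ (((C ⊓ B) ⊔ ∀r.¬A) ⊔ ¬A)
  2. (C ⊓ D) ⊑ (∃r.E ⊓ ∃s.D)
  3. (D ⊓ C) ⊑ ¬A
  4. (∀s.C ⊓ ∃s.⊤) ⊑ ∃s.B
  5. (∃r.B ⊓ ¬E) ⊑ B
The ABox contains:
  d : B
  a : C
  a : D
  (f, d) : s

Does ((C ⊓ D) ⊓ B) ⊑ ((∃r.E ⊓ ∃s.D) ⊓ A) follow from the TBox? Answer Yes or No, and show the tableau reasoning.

1. ((C ⊓ D) ⊓ B) ⊑ ((∃r.E ⊓ ∃s.D) ⊓ A)  ⇔  (((C ⊓ D) ⊓ B) ⊓ ((∀r.¬E ⊔ ∀s.¬D) ⊔ ¬A)) unsat w.r.t. T
   apply at x₀: C⊑(((C ⊓ B) ⊔ ∀r.¬A) ⊔ ¬A); (C ⊓ D)⊑(∃r.E ⊓ ∃s.D)
   open: L(x₀) ⊇ {B, C, D, ¬A, ∃r.E, …} (+ ∃-successors)
2. Hence ((C ⊓ D) ⊓ B) ⊑ ((∃r.E ⊓ ∃s.D) ⊓ A): not entailed.

No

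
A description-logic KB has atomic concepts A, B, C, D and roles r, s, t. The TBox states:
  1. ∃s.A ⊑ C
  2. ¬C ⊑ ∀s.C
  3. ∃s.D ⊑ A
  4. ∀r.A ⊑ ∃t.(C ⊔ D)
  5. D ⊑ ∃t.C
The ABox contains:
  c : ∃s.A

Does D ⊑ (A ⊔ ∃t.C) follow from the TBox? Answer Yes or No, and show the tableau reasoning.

Yes

1. D ⊑ (A ⊔ ∃t.C)  ⇔  (D ⊓ (¬A ⊓ ∀t.¬C)) unsat w.r.t. T
   all branches close; clash {A, ¬A} at x₀
2. Hence D ⊑ (A ⊔ ∃t.C): entailed.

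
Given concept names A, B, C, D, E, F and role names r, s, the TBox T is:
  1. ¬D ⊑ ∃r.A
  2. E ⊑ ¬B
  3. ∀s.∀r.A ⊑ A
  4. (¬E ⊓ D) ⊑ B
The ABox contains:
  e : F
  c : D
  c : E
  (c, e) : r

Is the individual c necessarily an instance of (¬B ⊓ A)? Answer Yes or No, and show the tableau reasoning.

1. c : (¬B ⊓ A)?  L(c) = {D, E} ∪ {(B ⊔ ¬A)}
   apply at c: E⊑¬B
   open: L(c) ⊇ {D, E, ¬A, ¬B, ∃s.∃r.¬A} (+ ∃-successors) — c ∉ (¬B ⊓ A) possible
2. Hence c : (¬B ⊓ A): not entailed.

No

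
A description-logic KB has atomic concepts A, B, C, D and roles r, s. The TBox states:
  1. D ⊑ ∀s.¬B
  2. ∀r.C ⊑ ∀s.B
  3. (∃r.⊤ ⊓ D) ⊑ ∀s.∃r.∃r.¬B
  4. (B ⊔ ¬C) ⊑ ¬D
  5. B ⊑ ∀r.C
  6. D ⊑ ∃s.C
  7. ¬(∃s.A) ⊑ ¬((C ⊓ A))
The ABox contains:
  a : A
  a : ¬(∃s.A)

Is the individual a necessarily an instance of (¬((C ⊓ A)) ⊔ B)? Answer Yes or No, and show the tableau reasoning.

Yes

1. a : (¬((C ⊓ A)) ⊔ B)?  L(a) = {A, ¬(∃s.A)} ∪ {((C ⊓ A) ⊓ ¬B)}
   clash {A, ¬A} at a — a ∈ (¬((C ⊓ A)) ⊔ B)
2. Hence a : (¬((C ⊓ A)) ⊔ B): entailed.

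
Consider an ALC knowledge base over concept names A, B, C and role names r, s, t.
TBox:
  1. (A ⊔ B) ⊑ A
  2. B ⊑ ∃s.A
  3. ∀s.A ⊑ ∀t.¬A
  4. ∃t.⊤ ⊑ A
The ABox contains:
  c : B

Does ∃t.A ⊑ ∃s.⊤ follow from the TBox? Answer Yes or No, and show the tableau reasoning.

1. ∃t.A ⊑ ∃s.⊤  ⇔  (∃t.A ⊓ ∀s.⊥) unsat w.r.t. T
   all branches close; clash ⊥ at an ∃-successor
2. Hence ∃t.A ⊑ ∃s.⊤: entailed.

Yes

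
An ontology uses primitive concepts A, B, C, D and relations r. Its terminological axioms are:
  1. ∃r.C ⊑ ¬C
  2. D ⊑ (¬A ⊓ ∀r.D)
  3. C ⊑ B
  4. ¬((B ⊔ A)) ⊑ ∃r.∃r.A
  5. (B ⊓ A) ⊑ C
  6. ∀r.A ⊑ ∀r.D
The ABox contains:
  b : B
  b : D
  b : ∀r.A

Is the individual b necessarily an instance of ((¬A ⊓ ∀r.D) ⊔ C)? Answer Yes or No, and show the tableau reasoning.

1. b : ((¬A ⊓ ∀r.D) ⊔ C)?  L(b) = {B, D, ∀r.A} ∪ {((A ⊔ ∃r.¬D) ⊓ ¬C)}
   clash {C, ¬C} at b — b ∈ ((¬A ⊓ ∀r.D) ⊔ C)
2. Hence b : ((¬A ⊓ ∀r.D) ⊔ C): entailed.

Yes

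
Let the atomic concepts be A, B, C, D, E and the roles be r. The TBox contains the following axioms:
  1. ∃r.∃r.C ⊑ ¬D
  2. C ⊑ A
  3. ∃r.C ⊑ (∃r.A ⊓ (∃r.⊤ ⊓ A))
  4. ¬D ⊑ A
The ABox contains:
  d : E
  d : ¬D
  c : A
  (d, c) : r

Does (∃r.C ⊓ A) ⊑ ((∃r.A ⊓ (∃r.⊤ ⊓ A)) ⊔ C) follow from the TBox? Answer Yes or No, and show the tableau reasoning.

1. (∃r.C ⊓ A) ⊑ ((∃r.A ⊓ (∃r.⊤ ⊓ A)) ⊔ C)  ⇔  ((∃r.C ⊓ A) ⊓ ((∀r.¬A ⊔ (∀r.⊥ ⊔ ¬A)) ⊓ ¬C)) unsat w.r.t. T
   all branches close; clash {A, ¬A} at x₀
2. Hence (∃r.C ⊓ A) ⊑ ((∃r.A ⊓ (∃r.⊤ ⊓ A)) ⊔ C): entailed.

Yes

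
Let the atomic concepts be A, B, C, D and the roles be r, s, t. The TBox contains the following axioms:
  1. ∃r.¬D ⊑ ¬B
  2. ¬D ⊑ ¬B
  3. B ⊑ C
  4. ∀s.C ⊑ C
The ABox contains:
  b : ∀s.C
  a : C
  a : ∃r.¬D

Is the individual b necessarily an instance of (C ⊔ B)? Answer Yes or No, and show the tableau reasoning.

1. b : (C ⊔ B)?  L(b) = {∀s.C} ∪ {(¬C ⊓ ¬B)}
   clash {C, ¬C} at b — b ∈ (C ⊔ B)
2. Hence b : (C ⊔ B): entailed.

Yes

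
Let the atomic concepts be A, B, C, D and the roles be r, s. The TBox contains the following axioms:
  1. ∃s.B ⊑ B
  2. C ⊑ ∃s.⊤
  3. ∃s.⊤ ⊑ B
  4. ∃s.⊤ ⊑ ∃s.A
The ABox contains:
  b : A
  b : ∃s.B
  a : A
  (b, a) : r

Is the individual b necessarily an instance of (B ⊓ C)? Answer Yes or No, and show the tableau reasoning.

No

1. b : (B ⊓ C)?  L(b) = {A, ∃s.B} ∪ {(¬B ⊔ ¬C)}
   apply at b: ∃s.B⊑B
   open: L(b) ⊇ {A, B, ¬C, ∃s.A, ∃s.B} (+ ∃-successors) — b ∉ (B ⊓ C) possible
2. Hence b : (B ⊓ C): not entailed.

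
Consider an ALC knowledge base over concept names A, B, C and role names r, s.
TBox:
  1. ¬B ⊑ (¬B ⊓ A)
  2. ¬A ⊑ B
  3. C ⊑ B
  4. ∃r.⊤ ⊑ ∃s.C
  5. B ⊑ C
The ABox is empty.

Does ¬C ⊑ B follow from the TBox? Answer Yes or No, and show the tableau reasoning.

1. ¬C ⊑ B  ⇔  (¬C ⊓ ¬B) unsat w.r.t. T
   apply at x₀: ¬B⊑(¬B ⊓ A)
   open: L(x₀) ⊇ {A, ¬B, ¬C, ∀r.⊥}
2. Hence ¬C ⊑ B: not entailed.

No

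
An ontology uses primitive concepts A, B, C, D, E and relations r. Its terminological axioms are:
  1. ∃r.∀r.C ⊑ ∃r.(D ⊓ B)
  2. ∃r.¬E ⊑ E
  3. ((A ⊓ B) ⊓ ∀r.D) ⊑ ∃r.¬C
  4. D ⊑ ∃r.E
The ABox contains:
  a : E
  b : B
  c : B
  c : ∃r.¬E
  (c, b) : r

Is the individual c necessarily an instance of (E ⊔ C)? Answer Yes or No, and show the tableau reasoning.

Yes

1. c : (E ⊔ C)?  L(c) = {B, ∃r.¬E} ∪ {(¬E ⊓ ¬C)}
   clash {E, ¬E} at c — c ∈ (E ⊔ C)
2. Hence c : (E ⊔ C): entailed.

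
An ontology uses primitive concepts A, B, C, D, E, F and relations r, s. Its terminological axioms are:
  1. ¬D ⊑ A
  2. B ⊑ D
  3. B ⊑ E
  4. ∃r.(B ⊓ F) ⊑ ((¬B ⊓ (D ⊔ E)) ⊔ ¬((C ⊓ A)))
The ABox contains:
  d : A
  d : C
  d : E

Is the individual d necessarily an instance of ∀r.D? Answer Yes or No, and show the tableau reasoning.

No

1. d : ∀r.D?  L(d) = {A, C, E} ∪ {∃r.¬D}
   open: L(d) ⊇ {A, C, E, ¬B, ∀r.(¬B ⊔ ¬F), …} (+ ∃-successors) — d ∉ ∀r.D possible
2. Hence d : ∀r.D: not entailed.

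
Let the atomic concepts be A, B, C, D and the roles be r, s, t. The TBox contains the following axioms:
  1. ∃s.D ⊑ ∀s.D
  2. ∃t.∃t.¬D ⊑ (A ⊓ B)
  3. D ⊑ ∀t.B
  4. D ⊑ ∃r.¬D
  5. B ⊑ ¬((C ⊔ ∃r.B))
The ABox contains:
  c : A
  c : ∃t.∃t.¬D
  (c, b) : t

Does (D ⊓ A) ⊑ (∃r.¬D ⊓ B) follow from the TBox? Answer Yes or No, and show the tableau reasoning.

1. (D ⊓ A) ⊑ (∃r.¬D ⊓ B)  ⇔  ((D ⊓ A) ⊓ (∀r.D ⊔ ¬B)) unsat w.r.t. T
   apply at x₀: D⊑∀t.B; D⊑∃r.¬D
   open: L(x₀) ⊇ {A, D, ¬B, ∀s.¬D, ∀t.B, …} (+ ∃-successors)
2. Hence (D ⊓ A) ⊑ (∃r.¬D ⊓ B): not entailed.

No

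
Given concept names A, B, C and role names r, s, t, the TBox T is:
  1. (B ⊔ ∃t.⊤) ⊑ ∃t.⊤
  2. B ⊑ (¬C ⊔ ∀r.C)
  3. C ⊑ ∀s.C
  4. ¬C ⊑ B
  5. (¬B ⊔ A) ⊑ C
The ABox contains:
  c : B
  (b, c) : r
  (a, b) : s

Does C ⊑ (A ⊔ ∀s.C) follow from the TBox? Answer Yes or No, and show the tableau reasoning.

1. C ⊑ (A ⊔ ∀s.C)  ⇔  (C ⊓ (¬A ⊓ ∃s.¬C)) unsat w.r.t. T
   all branches close; clash {C, ¬C} at an ∃-successor
2. Hence C ⊑ (A ⊔ ∀s.C): entailed.

Yes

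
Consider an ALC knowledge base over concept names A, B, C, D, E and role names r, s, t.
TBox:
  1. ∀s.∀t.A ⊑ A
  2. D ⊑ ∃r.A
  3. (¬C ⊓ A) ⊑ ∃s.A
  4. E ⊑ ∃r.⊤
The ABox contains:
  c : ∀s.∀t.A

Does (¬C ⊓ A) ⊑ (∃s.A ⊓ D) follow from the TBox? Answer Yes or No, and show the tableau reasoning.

1. (¬C ⊓ A) ⊑ (∃s.A ⊓ D)  ⇔  ((¬C ⊓ A) ⊓ (∀s.¬A ⊔ ¬D)) unsat w.r.t. T
   apply at x₀: (¬C ⊓ A)⊑∃s.A
   open: L(x₀) ⊇ {A, ¬C, ¬D, ¬E, ∃s.A} (+ ∃-successors)
2. Hence (¬C ⊓ A) ⊑ (∃s.A ⊓ D): not entailed.

No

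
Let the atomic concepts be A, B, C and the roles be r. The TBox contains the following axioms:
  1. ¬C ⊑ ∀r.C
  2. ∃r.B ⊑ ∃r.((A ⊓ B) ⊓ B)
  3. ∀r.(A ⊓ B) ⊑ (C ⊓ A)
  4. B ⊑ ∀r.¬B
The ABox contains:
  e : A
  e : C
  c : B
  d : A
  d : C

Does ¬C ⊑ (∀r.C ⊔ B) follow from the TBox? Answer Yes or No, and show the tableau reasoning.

Yes

1. ¬C ⊑ (∀r.C ⊔ B)  ⇔  (¬C ⊓ (∃r.¬C ⊓ ¬B)) unsat w.r.t. T
   all branches close; clash {C, ¬C} at x₀
2. Hence ¬C ⊑ (∀r.C ⊔ B): entailed.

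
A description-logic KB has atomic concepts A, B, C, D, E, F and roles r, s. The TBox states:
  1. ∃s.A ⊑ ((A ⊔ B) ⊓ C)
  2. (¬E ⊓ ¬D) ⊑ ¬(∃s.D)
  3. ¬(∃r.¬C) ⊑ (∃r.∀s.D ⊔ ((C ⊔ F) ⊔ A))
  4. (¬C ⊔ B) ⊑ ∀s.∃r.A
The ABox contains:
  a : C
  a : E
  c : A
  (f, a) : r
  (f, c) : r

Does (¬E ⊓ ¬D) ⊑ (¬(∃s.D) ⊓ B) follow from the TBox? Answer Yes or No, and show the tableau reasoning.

1. (¬E ⊓ ¬D) ⊑ (¬(∃s.D) ⊓ B)  ⇔  ((¬E ⊓ ¬D) ⊓ (∃s.D ⊔ ¬B)) unsat w.r.t. T
   apply at x₀: (¬E ⊓ ¬D)⊑¬(∃s.D)
   open: L(x₀) ⊇ {C, ¬B, ¬D, ¬E, ∀s.¬A, …} (+ ∃-successors)
2. Hence (¬E ⊓ ¬D) ⊑ (¬(∃s.D) ⊓ B): not entailed.

No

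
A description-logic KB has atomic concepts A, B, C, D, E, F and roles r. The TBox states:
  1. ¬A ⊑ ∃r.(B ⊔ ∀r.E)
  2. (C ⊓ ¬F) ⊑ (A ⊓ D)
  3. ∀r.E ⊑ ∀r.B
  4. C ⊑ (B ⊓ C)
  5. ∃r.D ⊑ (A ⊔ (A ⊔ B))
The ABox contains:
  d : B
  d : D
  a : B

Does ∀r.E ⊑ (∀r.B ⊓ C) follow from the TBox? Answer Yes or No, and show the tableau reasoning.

1. ∀r.E ⊑ (∀r.B ⊓ C)  ⇔  (∀r.E ⊓ (∃r.¬B ⊔ ¬C)) unsat w.r.t. T
   apply at x₀: ∀r.E⊑∀r.B
   open: L(x₀) ⊇ {A, ¬C, ∀r.B, ∀r.E, ∀r.¬D}
2. Hence ∀r.E ⊑ (∀r.B ⊓ C): not entailed.

No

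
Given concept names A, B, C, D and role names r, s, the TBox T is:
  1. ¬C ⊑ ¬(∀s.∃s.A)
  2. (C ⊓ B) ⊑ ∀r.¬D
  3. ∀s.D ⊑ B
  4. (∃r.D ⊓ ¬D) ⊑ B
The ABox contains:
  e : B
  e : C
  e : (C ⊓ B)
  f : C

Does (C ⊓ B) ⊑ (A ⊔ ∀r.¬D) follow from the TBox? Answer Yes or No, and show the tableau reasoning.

Yes

1. (C ⊓ B) ⊑ (A ⊔ ∀r.¬D)  ⇔  ((C ⊓ B) ⊓ (¬A ⊓ ∃r.D)) unsat w.r.t. T
   all branches close; clash {D, ¬D} at an ∃-successor
2. Hence (C ⊓ B) ⊑ (A ⊔ ∀r.¬D): entailed.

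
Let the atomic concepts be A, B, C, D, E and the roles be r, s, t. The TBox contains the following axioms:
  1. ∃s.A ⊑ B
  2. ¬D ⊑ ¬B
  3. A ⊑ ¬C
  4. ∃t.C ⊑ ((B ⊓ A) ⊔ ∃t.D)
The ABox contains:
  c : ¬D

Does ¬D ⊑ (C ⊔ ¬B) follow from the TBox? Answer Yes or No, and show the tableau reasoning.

Yes

1. ¬D ⊑ (C ⊔ ¬B)  ⇔  (¬D ⊓ (¬C ⊓ B)) unsat w.r.t. T
   all branches close; clash {B, ¬B} at x₀
2. Hence ¬D ⊑ (C ⊔ ¬B): entailed.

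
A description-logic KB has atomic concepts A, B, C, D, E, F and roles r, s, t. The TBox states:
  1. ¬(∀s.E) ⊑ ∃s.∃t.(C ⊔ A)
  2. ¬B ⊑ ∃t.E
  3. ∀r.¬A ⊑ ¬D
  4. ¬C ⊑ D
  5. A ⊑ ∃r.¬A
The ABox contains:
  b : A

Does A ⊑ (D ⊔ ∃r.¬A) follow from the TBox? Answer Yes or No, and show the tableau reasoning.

Yes

1. A ⊑ (D ⊔ ∃r.¬A)  ⇔  (A ⊓ (¬D ⊓ ∀r.A)) unsat w.r.t. T
   all branches close; clash {D, ¬D} at x₀
2. Hence A ⊑ (D ⊔ ∃r.¬A): entailed.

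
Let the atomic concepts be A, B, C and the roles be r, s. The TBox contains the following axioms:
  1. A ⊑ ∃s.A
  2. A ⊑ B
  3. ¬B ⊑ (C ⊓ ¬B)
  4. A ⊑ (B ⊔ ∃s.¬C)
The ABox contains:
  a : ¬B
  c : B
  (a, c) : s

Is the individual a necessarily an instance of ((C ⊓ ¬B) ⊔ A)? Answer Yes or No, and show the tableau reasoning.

Yes

1. a : ((C ⊓ ¬B) ⊔ A)?  L(a) = {¬B} ∪ {((¬C ⊔ B) ⊓ ¬A)}
   clash {B, ¬B} at a — a ∈ ((C ⊓ ¬B) ⊔ A)
2. Hence a : ((C ⊓ ¬B) ⊔ A): entailed.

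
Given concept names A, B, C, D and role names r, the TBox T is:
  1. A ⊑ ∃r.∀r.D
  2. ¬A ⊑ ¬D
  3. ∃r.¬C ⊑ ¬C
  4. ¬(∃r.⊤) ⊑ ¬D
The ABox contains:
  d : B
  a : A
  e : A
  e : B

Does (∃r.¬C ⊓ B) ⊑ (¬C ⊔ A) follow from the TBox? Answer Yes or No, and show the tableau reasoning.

1. (∃r.¬C ⊓ B) ⊑ (¬C ⊔ A)  ⇔  ((∃r.¬C ⊓ B) ⊓ (C ⊓ ¬A)) unsat w.r.t. T
   all branches close; clash {C, ¬C} at x₀
2. Hence (∃r.¬C ⊓ B) ⊑ (¬C ⊔ A): entailed.

Yes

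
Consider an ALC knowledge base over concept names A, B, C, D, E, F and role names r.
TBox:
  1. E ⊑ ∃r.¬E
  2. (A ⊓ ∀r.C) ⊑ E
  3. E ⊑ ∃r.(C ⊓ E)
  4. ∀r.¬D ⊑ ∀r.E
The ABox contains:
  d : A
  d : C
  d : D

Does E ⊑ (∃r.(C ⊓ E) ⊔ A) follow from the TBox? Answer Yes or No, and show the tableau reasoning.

Yes

1. E ⊑ (∃r.(C ⊓ E) ⊔ A)  ⇔  (E ⊓ (∀r.(¬C ⊔ ¬E) ⊓ ¬A)) unsat w.r.t. T
   all branches close; clash {E, ¬E} at an ∃-successor
2. Hence E ⊑ (∃r.(C ⊓ E) ⊔ A): entailed.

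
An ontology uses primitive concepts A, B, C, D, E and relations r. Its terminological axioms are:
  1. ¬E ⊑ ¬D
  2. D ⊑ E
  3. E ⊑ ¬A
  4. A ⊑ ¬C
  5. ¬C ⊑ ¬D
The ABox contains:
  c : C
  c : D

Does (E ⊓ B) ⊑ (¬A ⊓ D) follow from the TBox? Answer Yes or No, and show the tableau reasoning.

1. (E ⊓ B) ⊑ (¬A ⊓ D)  ⇔  ((E ⊓ B) ⊓ (A ⊔ ¬D)) unsat w.r.t. T
   apply at x₀: E⊑¬A
   open: L(x₀) ⊇ {B, E, ¬A, ¬D}
2. Hence (E ⊓ B) ⊑ (¬A ⊓ D): not entailed.

No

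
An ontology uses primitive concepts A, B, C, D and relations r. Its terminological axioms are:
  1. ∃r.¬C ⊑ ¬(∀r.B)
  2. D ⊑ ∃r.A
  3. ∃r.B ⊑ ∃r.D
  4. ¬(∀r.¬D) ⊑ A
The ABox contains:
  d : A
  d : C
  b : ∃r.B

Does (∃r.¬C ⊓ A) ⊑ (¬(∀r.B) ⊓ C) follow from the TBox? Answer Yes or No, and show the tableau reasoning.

No

1. (∃r.¬C ⊓ A) ⊑ (¬(∀r.B) ⊓ C)  ⇔  ((∃r.¬C ⊓ A) ⊓ (∀r.B ⊔ ¬C)) unsat w.r.t. T
   apply at x₀: ∃r.¬C⊑¬(∀r.B)
   open: L(x₀) ⊇ {A, ¬C, ¬D, ∀r.¬B, ∃r.¬B, …} (+ ∃-successors)
2. Hence (∃r.¬C ⊓ A) ⊑ (¬(∀r.B) ⊓ C): not entailed.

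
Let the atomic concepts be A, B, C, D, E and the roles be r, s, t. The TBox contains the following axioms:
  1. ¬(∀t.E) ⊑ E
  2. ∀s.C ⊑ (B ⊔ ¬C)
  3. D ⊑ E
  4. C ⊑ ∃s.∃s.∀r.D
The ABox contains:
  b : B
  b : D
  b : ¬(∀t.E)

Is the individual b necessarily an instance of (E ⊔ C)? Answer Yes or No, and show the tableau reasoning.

1. b : (E ⊔ C)?  L(b) = {B, D, ¬(∀t.E)} ∪ {(¬E ⊓ ¬C)}
   clash {E, ¬E} at b — b ∈ (E ⊔ C)
2. Hence b : (E ⊔ C): entailed.

Yes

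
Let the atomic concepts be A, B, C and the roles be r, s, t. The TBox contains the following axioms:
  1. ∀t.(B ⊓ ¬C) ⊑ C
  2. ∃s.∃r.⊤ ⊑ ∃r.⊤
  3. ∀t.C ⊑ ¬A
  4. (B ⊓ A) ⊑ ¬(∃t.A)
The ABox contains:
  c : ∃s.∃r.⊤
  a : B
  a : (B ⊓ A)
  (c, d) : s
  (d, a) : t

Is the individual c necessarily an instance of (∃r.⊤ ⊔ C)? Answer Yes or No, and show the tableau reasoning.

1. c : (∃r.⊤ ⊔ C)?  L(c) = {∃s.∃r.⊤} ∪ {(∀r.⊥ ⊓ ¬C)}
   clash {C, ¬C} at c — c ∈ (∃r.⊤ ⊔ C)
2. Hence c : (∃r.⊤ ⊔ C): entailed.

Yes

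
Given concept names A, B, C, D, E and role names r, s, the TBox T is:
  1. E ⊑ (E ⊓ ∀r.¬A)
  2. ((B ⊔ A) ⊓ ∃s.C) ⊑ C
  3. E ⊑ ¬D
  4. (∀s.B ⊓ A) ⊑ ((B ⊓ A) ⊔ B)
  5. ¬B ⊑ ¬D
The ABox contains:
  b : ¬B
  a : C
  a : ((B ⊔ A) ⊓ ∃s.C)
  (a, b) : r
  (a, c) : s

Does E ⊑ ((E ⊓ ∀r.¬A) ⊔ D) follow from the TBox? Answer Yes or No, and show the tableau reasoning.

Yes

1. E ⊑ ((E ⊓ ∀r.¬A) ⊔ D)  ⇔  (E ⊓ ((¬E ⊔ ∃r.A) ⊓ ¬D)) unsat w.r.t. T
   all branches close; clash {A, ¬A} at an ∃-successor
2. Hence E ⊑ ((E ⊓ ∀r.¬A) ⊔ D): entailed.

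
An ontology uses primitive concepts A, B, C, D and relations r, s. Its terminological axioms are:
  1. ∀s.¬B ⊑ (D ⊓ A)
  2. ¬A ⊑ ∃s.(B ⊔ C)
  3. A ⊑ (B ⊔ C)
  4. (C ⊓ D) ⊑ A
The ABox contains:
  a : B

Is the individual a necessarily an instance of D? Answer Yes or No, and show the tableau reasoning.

1. a : D?  L(a) = {B} ∪ {¬D}
   open: L(a) ⊇ {B, ¬A, ¬D, ∃s.(B ⊔ C), ∃s.B} (+ ∃-successors) — a ∉ D possible
2. Hence a : D: not entailed.

No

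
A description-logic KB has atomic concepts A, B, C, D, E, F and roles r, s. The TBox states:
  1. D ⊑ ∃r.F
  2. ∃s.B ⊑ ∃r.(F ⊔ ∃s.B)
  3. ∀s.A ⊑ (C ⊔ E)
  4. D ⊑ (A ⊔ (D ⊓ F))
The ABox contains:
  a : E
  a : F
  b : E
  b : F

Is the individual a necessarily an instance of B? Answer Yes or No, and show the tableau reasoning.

1. a : B?  L(a) = {E, F} ∪ {¬B}
   open: L(a) ⊇ {E, F, ¬B, ¬D, ∀s.¬B, …} (+ ∃-successors) — a ∉ B possible
2. Hence a : B: not entailed.

No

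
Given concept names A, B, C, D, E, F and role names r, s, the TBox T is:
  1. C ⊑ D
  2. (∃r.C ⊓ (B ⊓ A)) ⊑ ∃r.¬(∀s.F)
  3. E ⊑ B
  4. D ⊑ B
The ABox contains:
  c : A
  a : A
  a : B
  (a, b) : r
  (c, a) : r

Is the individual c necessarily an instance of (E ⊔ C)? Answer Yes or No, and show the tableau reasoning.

1. c : (E ⊔ C)?  L(c) = {A} ∪ {(¬E ⊓ ¬C)}
   open: L(c) ⊇ {A, ¬C, ¬D, ¬E, ∀r.¬C} — c ∉ (E ⊔ C) possible
2. Hence c : (E ⊔ C): not entailed.

No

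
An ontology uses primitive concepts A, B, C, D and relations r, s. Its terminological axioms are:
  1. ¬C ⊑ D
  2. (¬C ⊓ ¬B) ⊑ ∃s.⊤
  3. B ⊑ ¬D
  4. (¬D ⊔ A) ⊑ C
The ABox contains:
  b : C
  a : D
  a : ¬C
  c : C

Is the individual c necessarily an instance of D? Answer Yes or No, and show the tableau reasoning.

No

1. c : D?  L(c) = {C} ∪ {¬D}
   open: L(c) ⊇ {C, ¬D} — c ∉ D possible
2. Hence c : D: not entailed.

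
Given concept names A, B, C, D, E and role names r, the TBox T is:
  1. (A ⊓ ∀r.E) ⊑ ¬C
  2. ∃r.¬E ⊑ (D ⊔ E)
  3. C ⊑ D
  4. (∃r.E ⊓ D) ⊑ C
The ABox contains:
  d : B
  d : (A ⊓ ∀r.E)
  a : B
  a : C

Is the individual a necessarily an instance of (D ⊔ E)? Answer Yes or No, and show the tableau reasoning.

1. a : (D ⊔ E)?  L(a) = {B, C} ∪ {(¬D ⊓ ¬E)}
   clash {D, ¬D} at a — a ∈ (D ⊔ E)
2. Hence a : (D ⊔ E): entailed.

Yes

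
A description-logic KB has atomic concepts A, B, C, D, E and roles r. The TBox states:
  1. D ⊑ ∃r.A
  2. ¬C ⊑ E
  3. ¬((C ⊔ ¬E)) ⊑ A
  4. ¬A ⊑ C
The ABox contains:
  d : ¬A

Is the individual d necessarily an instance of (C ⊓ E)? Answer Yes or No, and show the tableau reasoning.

1. d : (C ⊓ E)?  L(d) = {¬A} ∪ {(¬C ⊔ ¬E)}
   apply at d: ¬A⊑C
   open: L(d) ⊇ {C, ¬A, ¬D, ¬E} — d ∉ (C ⊓ E) possible
2. Hence d : (C ⊓ E): not entailed.

No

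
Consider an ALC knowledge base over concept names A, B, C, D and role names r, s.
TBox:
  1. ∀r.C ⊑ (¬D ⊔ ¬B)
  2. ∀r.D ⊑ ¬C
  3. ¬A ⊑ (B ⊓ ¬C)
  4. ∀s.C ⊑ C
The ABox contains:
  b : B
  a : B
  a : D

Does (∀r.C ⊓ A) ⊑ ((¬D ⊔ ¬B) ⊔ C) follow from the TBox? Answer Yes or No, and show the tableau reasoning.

Yes

1. (∀r.C ⊓ A) ⊑ ((¬D ⊔ ¬B) ⊔ C)  ⇔  ((∀r.C ⊓ A) ⊓ ((D ⊓ B) ⊓ ¬C)) unsat w.r.t. T
   all branches close; clash {B, ¬B} at x₀
2. Hence (∀r.C ⊓ A) ⊑ ((¬D ⊔ ¬B) ⊔ C): entailed.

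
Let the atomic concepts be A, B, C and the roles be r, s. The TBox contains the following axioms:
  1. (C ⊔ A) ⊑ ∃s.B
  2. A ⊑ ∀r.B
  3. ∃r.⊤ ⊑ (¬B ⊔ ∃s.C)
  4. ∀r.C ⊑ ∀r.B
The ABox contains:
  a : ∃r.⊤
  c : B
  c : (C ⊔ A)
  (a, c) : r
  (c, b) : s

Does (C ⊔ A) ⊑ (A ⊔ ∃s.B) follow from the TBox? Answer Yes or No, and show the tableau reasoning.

1. (C ⊔ A) ⊑ (A ⊔ ∃s.B)  ⇔  ((C ⊔ A) ⊓ (¬A ⊓ ∀s.¬B)) unsat w.r.t. T
   all branches close; clash {A, ¬A} at x₀
2. Hence (C ⊔ A) ⊑ (A ⊔ ∃s.B): entailed.

Yes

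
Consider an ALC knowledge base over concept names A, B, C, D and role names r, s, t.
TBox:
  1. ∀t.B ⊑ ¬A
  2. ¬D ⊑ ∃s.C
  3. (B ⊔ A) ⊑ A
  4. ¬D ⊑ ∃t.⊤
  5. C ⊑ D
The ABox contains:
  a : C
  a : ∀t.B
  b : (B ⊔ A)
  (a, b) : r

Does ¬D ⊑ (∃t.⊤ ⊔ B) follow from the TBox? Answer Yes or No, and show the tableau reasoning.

1. ¬D ⊑ (∃t.⊤ ⊔ B)  ⇔  (¬D ⊓ (∀t.⊥ ⊓ ¬B)) unsat w.r.t. T
   all branches close; clash {D, ¬D} at x₀
2. Hence ¬D ⊑ (∃t.⊤ ⊔ B): entailed.

Yes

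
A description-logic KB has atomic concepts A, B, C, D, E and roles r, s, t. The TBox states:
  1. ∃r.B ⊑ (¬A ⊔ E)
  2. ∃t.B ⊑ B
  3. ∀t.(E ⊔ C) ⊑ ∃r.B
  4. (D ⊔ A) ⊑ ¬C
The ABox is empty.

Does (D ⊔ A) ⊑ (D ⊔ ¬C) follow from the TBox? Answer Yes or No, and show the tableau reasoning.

Yes

1. (D ⊔ A) ⊑ (D ⊔ ¬C)  ⇔  ((D ⊔ A) ⊓ (¬D ⊓ C)) unsat w.r.t. T
   all branches close; clash {C, ¬C} at x₀
2. Hence (D ⊔ A) ⊑ (D ⊔ ¬C): entailed.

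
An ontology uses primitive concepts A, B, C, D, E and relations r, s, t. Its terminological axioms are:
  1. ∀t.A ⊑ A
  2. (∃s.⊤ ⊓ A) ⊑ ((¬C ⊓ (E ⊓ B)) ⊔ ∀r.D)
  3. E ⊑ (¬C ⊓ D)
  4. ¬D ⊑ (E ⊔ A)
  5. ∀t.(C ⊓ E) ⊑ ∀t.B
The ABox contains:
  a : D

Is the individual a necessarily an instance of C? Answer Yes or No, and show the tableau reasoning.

No

1. a : C?  L(a) = {D} ∪ {¬C}
   open: L(a) ⊇ {D, ¬C, ¬E, ∀s.⊥, ∃t.(¬C ⊔ ¬E), …} (+ ∃-successors) — a ∉ C possible
2. Hence a : C: not entailed.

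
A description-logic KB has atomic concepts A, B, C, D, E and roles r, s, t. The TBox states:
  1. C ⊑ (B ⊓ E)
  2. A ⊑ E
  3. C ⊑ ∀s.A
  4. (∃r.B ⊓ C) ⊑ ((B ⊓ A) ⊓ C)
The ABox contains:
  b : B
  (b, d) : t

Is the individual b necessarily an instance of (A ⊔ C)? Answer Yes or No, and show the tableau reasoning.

1. b : (A ⊔ C)?  L(b) = {B} ∪ {(¬A ⊓ ¬C)}
   open: L(b) ⊇ {B, ¬A, ¬C} — b ∉ (A ⊔ C) possible
2. Hence b : (A ⊔ C): not entailed.

No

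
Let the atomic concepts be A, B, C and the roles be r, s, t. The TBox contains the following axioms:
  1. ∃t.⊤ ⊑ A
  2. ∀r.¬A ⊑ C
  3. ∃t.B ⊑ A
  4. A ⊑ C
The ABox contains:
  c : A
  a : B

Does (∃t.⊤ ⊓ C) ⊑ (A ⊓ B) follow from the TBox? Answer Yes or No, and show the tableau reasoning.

No

1. (∃t.⊤ ⊓ C) ⊑ (A ⊓ B)  ⇔  ((∃t.⊤ ⊓ C) ⊓ (¬A ⊔ ¬B)) unsat w.r.t. T
   apply at x₀: ∃t.⊤⊑A
   open: L(x₀) ⊇ {A, C, ¬B, ∃t.⊤} (+ ∃-successors)
2. Hence (∃t.⊤ ⊓ C) ⊑ (A ⊓ B): not entailed.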